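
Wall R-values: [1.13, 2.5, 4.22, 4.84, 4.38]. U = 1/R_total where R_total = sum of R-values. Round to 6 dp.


R_total = 1.13 + 2.5 + 4.22 + 4.84 + 4.38 = 17.07
U = 1/17.07 = 0.058582

0.058582


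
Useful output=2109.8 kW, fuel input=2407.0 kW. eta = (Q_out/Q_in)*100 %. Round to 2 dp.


eta = (2109.8/2407.0)*100 = 87.65 %

87.65 %


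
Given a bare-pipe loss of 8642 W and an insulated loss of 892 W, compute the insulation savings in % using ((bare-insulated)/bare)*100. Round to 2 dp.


Savings = ((8642-892)/8642)*100 = 89.68 %

89.68 %


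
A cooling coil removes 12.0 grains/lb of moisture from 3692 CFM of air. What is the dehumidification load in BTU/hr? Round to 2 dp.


Q = 0.68 * 3692 * 12.0 = 30126.72 BTU/hr

30126.72 BTU/hr


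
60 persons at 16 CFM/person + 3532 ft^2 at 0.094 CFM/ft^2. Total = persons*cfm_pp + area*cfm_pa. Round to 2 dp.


Total = 60*16 + 3532*0.094 = 1292.01 CFM

1292.01 CFM


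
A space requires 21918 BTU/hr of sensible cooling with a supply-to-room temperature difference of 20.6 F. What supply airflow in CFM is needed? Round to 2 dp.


CFM = 21918 / (1.08 * 20.6) = 985.17

985.17 CFM


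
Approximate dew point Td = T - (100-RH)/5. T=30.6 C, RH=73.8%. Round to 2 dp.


Td = 30.6 - (100-73.8)/5 = 25.36 C

25.36 C


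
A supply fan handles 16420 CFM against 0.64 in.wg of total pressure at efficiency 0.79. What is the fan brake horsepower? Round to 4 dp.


BHP = 16420 * 0.64 / (6356 * 0.79) = 2.0929 hp

2.0929 hp


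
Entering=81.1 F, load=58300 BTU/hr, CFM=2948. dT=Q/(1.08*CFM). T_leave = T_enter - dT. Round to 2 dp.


dT = 58300/(1.08*2948) = 18.3112
T_leave = 81.1 - 18.3112 = 62.79 F

62.79 F


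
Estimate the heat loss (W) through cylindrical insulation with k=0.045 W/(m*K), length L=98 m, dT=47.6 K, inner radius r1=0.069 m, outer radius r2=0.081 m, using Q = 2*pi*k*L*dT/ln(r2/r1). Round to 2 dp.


Q = 2*pi*0.045*98*47.6/ln(0.081/0.069) = 8225.77 W

8225.77 W


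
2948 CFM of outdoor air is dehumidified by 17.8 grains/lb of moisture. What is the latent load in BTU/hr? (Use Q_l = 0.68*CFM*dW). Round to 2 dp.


Q = 0.68 * 2948 * 17.8 = 35682.59 BTU/hr

35682.59 BTU/hr


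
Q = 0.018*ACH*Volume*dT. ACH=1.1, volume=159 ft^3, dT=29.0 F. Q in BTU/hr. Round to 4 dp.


Q = 0.018 * 1.1 * 159 * 29.0 = 91.2978 BTU/hr

91.2978 BTU/hr


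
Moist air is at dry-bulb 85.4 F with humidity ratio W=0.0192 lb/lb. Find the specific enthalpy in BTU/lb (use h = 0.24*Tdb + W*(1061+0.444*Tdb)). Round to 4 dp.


h = 0.24*85.4 + 0.0192*(1061+0.444*85.4) = 41.5952 BTU/lb

41.5952 BTU/lb


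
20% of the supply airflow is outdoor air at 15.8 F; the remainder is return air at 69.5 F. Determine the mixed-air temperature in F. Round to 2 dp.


T_mix = 0.2*15.8 + 0.8*69.5 = 58.76 F

58.76 F


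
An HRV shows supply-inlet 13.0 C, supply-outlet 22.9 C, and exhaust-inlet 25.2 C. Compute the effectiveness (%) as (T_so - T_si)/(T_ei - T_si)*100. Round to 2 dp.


eff = (22.9-13.0)/(25.2-13.0)*100 = 81.15 %

81.15 %


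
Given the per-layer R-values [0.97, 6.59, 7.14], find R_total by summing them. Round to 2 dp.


R_total = 0.97 + 6.59 + 7.14 = 14.70

14.70


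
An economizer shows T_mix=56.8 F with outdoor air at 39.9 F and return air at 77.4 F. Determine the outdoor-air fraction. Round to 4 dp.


frac = (56.8 - 77.4) / (39.9 - 77.4) = 0.5493

0.5493


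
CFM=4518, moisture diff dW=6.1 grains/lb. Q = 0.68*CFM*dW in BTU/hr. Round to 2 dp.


Q = 0.68 * 4518 * 6.1 = 18740.66 BTU/hr

18740.66 BTU/hr


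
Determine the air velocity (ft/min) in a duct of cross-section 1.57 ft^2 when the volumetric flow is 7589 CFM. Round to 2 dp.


V = 7589 / 1.57 = 4833.76 ft/min

4833.76 ft/min


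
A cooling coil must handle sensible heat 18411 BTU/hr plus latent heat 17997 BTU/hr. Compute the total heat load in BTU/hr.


Qt = 18411 + 17997 = 36408 BTU/hr

36408 BTU/hr


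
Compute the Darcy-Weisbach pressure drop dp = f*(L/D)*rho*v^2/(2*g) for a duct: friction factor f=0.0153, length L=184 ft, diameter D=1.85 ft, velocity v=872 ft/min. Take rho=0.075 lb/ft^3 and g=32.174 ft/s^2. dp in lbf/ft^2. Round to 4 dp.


v_fps = 872/60 = 14.5333 ft/s
dp = 0.0153*(184/1.85)*0.075*14.5333^2/(2*32.174) = 0.3746 lbf/ft^2

0.3746 lbf/ft^2


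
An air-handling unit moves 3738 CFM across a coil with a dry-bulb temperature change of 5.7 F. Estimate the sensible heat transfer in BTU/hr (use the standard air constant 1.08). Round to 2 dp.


Q = 1.08 * 3738 * 5.7 = 23011.13 BTU/hr

23011.13 BTU/hr


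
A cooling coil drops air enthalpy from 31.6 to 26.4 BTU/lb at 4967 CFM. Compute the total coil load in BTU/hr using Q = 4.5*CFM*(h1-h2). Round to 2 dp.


Q = 4.5 * 4967 * (31.6 - 26.4) = 116227.80 BTU/hr

116227.80 BTU/hr


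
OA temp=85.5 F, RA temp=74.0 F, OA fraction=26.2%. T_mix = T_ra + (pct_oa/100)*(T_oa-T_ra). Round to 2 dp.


T_mix = 74.0 + (26.2/100)*(85.5-74.0) = 77.01 F

77.01 F


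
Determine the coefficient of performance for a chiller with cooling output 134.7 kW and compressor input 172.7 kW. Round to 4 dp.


COP = 134.7 / 172.7 = 0.7800

0.7800


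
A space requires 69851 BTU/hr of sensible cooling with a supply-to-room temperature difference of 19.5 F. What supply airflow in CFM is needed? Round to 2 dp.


CFM = 69851 / (1.08 * 19.5) = 3316.76

3316.76 CFM


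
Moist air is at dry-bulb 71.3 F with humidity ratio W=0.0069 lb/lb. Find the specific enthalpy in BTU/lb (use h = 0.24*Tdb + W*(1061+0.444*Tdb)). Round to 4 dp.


h = 0.24*71.3 + 0.0069*(1061+0.444*71.3) = 24.6513 BTU/lb

24.6513 BTU/lb


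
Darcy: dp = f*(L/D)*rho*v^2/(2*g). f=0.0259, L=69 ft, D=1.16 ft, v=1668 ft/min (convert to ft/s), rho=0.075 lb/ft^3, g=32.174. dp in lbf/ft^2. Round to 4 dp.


v_fps = 1668/60 = 27.8 ft/s
dp = 0.0259*(69/1.16)*0.075*27.8^2/(2*32.174) = 1.3877 lbf/ft^2

1.3877 lbf/ft^2


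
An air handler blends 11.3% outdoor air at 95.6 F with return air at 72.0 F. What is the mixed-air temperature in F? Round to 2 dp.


T_mix = 72.0 + (11.3/100)*(95.6-72.0) = 74.67 F

74.67 F


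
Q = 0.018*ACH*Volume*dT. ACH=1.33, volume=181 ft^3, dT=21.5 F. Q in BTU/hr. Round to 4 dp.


Q = 0.018 * 1.33 * 181 * 21.5 = 93.1625 BTU/hr

93.1625 BTU/hr


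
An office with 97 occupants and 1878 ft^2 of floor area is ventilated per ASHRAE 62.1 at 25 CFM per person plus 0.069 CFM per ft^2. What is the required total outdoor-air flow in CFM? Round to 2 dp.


Total = 97*25 + 1878*0.069 = 2554.58 CFM

2554.58 CFM


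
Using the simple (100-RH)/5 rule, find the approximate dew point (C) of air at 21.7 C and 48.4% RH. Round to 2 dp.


Td = 21.7 - (100-48.4)/5 = 11.38 C

11.38 C


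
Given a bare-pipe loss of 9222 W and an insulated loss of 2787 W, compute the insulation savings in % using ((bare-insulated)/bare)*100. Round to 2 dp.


Savings = ((9222-2787)/9222)*100 = 69.78 %

69.78 %


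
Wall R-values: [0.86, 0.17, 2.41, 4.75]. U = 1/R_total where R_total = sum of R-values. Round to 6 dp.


R_total = 0.86 + 0.17 + 2.41 + 4.75 = 8.19
U = 1/8.19 = 0.122100

0.122100


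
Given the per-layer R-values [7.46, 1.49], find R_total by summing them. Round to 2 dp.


R_total = 7.46 + 1.49 = 8.95

8.95


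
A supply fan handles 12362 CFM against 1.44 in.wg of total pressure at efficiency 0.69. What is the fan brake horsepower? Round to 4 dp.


BHP = 12362 * 1.44 / (6356 * 0.69) = 4.0590 hp

4.0590 hp


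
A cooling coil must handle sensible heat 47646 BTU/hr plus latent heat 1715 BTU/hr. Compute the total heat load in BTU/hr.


Qt = 47646 + 1715 = 49361 BTU/hr

49361 BTU/hr


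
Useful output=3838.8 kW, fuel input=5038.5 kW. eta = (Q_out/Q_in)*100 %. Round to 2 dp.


eta = (3838.8/5038.5)*100 = 76.19 %

76.19 %


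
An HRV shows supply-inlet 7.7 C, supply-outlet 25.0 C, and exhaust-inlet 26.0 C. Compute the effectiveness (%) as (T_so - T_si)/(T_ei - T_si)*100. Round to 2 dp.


eff = (25.0-7.7)/(26.0-7.7)*100 = 94.54 %

94.54 %


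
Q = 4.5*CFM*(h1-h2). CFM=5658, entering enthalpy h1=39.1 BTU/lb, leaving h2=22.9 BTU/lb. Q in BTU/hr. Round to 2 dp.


Q = 4.5 * 5658 * (39.1 - 22.9) = 412468.20 BTU/hr

412468.20 BTU/hr


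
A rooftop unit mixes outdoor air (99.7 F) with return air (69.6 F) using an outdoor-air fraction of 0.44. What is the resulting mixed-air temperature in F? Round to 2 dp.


T_mix = 0.44*99.7 + 0.56*69.6 = 82.84 F

82.84 F


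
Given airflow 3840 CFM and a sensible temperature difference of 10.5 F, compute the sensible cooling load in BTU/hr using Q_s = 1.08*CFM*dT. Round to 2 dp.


Q = 1.08 * 3840 * 10.5 = 43545.60 BTU/hr

43545.60 BTU/hr


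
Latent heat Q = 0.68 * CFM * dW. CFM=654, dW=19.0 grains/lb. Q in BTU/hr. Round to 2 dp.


Q = 0.68 * 654 * 19.0 = 8449.68 BTU/hr

8449.68 BTU/hr


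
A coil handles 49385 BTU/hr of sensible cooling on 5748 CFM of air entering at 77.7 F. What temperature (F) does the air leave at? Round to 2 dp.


dT = 49385/(1.08*5748) = 7.9553
T_leave = 77.7 - 7.9553 = 69.74 F

69.74 F


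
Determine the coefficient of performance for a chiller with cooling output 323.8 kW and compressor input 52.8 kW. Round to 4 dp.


COP = 323.8 / 52.8 = 6.1326

6.1326


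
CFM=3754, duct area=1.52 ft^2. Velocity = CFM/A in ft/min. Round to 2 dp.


V = 3754 / 1.52 = 2469.74 ft/min

2469.74 ft/min


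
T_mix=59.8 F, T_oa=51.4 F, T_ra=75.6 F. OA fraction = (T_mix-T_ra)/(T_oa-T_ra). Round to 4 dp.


frac = (59.8 - 75.6) / (51.4 - 75.6) = 0.6529

0.6529


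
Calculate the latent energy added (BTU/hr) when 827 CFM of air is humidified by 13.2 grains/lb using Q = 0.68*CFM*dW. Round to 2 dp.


Q = 0.68 * 827 * 13.2 = 7423.15 BTU/hr

7423.15 BTU/hr


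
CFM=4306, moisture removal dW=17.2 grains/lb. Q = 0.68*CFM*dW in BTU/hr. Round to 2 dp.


Q = 0.68 * 4306 * 17.2 = 50362.98 BTU/hr

50362.98 BTU/hr


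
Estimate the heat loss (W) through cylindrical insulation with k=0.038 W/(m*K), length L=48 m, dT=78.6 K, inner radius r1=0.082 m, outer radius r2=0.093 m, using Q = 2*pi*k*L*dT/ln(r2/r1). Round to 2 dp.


Q = 2*pi*0.038*48*78.6/ln(0.093/0.082) = 7155.99 W

7155.99 W


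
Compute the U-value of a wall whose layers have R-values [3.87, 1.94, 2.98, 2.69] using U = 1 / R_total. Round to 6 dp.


R_total = 3.87 + 1.94 + 2.98 + 2.69 = 11.48
U = 1/11.48 = 0.087108

0.087108


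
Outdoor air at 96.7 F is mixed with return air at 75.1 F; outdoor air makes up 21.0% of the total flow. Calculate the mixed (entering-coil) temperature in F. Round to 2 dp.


T_mix = 75.1 + (21.0/100)*(96.7-75.1) = 79.64 F

79.64 F


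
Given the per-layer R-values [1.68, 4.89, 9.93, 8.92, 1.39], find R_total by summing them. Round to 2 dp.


R_total = 1.68 + 4.89 + 9.93 + 8.92 + 1.39 = 26.81

26.81


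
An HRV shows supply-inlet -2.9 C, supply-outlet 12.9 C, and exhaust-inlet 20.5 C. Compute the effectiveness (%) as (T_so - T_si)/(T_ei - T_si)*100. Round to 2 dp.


eff = (12.9-(-2.9))/(20.5-(-2.9))*100 = 67.52 %

67.52 %


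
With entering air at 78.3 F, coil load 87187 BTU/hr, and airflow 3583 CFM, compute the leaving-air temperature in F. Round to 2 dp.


dT = 87187/(1.08*3583) = 22.5310
T_leave = 78.3 - 22.5310 = 55.77 F

55.77 F


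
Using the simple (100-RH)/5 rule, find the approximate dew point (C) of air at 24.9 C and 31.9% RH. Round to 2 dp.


Td = 24.9 - (100-31.9)/5 = 11.28 C

11.28 C


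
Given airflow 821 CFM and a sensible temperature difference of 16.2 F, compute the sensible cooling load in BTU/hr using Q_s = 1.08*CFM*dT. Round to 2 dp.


Q = 1.08 * 821 * 16.2 = 14364.22 BTU/hr

14364.22 BTU/hr


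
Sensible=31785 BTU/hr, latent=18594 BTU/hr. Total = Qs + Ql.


Qt = 31785 + 18594 = 50379 BTU/hr

50379 BTU/hr


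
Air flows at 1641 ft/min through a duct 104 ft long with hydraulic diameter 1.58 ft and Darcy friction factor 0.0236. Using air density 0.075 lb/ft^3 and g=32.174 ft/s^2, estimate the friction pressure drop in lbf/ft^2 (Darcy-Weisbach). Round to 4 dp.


v_fps = 1641/60 = 27.35 ft/s
dp = 0.0236*(104/1.58)*0.075*27.35^2/(2*32.174) = 1.3543 lbf/ft^2

1.3543 lbf/ft^2


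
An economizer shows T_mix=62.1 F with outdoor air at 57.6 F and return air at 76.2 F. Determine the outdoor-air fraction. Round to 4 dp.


frac = (62.1 - 76.2) / (57.6 - 76.2) = 0.7581

0.7581


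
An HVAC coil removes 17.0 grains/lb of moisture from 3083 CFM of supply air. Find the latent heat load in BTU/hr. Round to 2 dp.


Q = 0.68 * 3083 * 17.0 = 35639.48 BTU/hr

35639.48 BTU/hr


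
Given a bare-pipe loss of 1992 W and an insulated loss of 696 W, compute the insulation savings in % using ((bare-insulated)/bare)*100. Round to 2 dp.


Savings = ((1992-696)/1992)*100 = 65.06 %

65.06 %


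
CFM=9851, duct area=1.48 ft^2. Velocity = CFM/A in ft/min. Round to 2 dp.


V = 9851 / 1.48 = 6656.08 ft/min

6656.08 ft/min


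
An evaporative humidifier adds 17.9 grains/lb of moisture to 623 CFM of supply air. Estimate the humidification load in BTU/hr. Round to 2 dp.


Q = 0.68 * 623 * 17.9 = 7583.16 BTU/hr

7583.16 BTU/hr


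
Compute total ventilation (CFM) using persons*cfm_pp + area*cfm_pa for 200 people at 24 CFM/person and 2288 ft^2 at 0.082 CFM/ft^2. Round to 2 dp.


Total = 200*24 + 2288*0.082 = 4987.62 CFM

4987.62 CFM


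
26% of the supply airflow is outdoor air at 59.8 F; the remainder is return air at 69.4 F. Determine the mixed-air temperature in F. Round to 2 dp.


T_mix = 0.26*59.8 + 0.74*69.4 = 66.90 F

66.90 F


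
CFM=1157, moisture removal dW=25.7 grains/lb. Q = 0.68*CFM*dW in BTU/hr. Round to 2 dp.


Q = 0.68 * 1157 * 25.7 = 20219.73 BTU/hr

20219.73 BTU/hr


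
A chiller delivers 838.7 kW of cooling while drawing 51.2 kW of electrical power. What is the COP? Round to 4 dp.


COP = 838.7 / 51.2 = 16.3809

16.3809


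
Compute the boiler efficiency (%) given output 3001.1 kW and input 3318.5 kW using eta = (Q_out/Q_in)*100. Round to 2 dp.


eta = (3001.1/3318.5)*100 = 90.44 %

90.44 %


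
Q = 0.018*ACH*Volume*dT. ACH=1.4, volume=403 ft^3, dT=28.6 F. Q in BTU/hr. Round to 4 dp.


Q = 0.018 * 1.4 * 403 * 28.6 = 290.4502 BTU/hr

290.4502 BTU/hr


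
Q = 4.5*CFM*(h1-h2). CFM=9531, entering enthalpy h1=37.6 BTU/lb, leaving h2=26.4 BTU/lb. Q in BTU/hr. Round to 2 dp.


Q = 4.5 * 9531 * (37.6 - 26.4) = 480362.40 BTU/hr

480362.40 BTU/hr


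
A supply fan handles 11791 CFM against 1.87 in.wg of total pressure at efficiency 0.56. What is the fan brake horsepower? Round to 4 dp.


BHP = 11791 * 1.87 / (6356 * 0.56) = 6.1947 hp

6.1947 hp


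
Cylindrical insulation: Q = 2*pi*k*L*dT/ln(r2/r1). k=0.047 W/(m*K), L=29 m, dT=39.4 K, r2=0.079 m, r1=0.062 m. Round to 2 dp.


Q = 2*pi*0.047*29*39.4/ln(0.079/0.062) = 1392.50 W

1392.50 W


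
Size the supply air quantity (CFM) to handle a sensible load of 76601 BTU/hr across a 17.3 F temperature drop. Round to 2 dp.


CFM = 76601 / (1.08 * 17.3) = 4099.82

4099.82 CFM


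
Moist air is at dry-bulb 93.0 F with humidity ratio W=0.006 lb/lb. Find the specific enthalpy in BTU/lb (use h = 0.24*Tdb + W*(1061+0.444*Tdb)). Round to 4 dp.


h = 0.24*93.0 + 0.006*(1061+0.444*93.0) = 28.9338 BTU/lb

28.9338 BTU/lb


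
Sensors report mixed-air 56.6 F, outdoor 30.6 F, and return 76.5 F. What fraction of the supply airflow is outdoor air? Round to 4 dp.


frac = (56.6 - 76.5) / (30.6 - 76.5) = 0.4336

0.4336


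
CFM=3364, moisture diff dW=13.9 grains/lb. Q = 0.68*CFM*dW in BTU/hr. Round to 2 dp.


Q = 0.68 * 3364 * 13.9 = 31796.53 BTU/hr

31796.53 BTU/hr


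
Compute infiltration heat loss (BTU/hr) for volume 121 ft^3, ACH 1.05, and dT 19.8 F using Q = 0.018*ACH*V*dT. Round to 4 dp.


Q = 0.018 * 1.05 * 121 * 19.8 = 45.2806 BTU/hr

45.2806 BTU/hr


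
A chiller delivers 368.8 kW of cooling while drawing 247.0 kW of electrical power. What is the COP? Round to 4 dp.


COP = 368.8 / 247.0 = 1.4931

1.4931


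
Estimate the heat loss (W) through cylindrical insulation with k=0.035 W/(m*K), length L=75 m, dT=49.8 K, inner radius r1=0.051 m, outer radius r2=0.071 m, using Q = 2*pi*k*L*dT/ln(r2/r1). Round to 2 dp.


Q = 2*pi*0.035*75*49.8/ln(0.071/0.051) = 2482.57 W

2482.57 W


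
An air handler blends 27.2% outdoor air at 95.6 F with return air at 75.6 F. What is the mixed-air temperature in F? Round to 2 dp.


T_mix = 75.6 + (27.2/100)*(95.6-75.6) = 81.04 F

81.04 F


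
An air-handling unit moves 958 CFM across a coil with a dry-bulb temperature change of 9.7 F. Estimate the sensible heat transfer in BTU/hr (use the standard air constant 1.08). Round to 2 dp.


Q = 1.08 * 958 * 9.7 = 10036.01 BTU/hr

10036.01 BTU/hr


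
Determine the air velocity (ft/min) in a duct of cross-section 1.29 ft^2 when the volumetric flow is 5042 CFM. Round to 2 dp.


V = 5042 / 1.29 = 3908.53 ft/min

3908.53 ft/min


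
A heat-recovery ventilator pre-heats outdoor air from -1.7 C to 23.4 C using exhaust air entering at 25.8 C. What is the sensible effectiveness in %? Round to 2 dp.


eff = (23.4-(-1.7))/(25.8-(-1.7))*100 = 91.27 %

91.27 %


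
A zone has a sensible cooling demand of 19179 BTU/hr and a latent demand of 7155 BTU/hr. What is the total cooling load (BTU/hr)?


Qt = 19179 + 7155 = 26334 BTU/hr

26334 BTU/hr


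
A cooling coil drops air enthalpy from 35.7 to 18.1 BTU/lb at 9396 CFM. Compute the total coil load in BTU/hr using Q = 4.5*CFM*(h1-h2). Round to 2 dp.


Q = 4.5 * 9396 * (35.7 - 18.1) = 744163.20 BTU/hr

744163.20 BTU/hr


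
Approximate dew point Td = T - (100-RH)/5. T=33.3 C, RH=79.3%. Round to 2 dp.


Td = 33.3 - (100-79.3)/5 = 29.16 C

29.16 C


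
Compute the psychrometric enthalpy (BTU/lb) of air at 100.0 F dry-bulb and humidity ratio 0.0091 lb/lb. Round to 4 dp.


h = 0.24*100.0 + 0.0091*(1061+0.444*100.0) = 34.0591 BTU/lb

34.0591 BTU/lb


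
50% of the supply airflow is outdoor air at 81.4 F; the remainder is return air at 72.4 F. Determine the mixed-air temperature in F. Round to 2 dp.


T_mix = 0.5*81.4 + 0.5*72.4 = 76.90 F

76.90 F


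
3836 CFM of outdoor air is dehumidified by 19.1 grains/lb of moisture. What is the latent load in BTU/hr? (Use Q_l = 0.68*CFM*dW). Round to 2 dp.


Q = 0.68 * 3836 * 19.1 = 49821.97 BTU/hr

49821.97 BTU/hr


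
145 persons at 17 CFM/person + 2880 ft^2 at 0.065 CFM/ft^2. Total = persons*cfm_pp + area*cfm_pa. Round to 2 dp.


Total = 145*17 + 2880*0.065 = 2652.20 CFM

2652.20 CFM


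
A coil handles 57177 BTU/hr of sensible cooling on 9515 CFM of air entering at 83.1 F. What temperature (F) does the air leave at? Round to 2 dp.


dT = 57177/(1.08*9515) = 5.5640
T_leave = 83.1 - 5.5640 = 77.54 F

77.54 F


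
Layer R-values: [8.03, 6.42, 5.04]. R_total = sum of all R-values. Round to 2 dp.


R_total = 8.03 + 6.42 + 5.04 = 19.49

19.49


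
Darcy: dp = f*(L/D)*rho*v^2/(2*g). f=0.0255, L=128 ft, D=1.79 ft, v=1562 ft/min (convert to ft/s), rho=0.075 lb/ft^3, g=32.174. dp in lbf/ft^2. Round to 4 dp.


v_fps = 1562/60 = 26.0333 ft/s
dp = 0.0255*(128/1.79)*0.075*26.0333^2/(2*32.174) = 1.4404 lbf/ft^2

1.4404 lbf/ft^2


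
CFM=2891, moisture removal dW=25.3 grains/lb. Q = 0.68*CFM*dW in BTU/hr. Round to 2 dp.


Q = 0.68 * 2891 * 25.3 = 49736.76 BTU/hr

49736.76 BTU/hr


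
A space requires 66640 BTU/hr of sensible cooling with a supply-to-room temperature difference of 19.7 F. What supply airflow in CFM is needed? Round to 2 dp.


CFM = 66640 / (1.08 * 19.7) = 3132.17

3132.17 CFM


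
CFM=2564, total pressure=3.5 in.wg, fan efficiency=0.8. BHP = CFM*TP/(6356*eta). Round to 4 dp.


BHP = 2564 * 3.5 / (6356 * 0.8) = 1.7649 hp

1.7649 hp


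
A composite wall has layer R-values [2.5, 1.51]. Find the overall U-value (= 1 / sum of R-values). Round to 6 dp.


R_total = 2.5 + 1.51 = 4.01
U = 1/4.01 = 0.249377

0.249377


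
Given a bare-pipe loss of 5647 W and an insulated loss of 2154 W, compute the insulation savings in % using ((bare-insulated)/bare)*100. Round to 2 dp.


Savings = ((5647-2154)/5647)*100 = 61.86 %

61.86 %


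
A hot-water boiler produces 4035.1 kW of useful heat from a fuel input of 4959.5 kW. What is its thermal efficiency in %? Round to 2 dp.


eta = (4035.1/4959.5)*100 = 81.36 %

81.36 %


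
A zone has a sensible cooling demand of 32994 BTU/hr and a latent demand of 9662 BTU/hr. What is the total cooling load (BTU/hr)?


Qt = 32994 + 9662 = 42656 BTU/hr

42656 BTU/hr


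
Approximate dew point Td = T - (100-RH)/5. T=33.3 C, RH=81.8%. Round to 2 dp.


Td = 33.3 - (100-81.8)/5 = 29.66 C

29.66 C


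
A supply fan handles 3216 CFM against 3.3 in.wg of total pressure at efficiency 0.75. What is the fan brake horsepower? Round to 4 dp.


BHP = 3216 * 3.3 / (6356 * 0.75) = 2.2263 hp

2.2263 hp


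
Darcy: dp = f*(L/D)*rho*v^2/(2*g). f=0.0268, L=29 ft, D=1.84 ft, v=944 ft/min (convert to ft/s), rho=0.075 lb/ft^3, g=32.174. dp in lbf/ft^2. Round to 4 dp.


v_fps = 944/60 = 15.7333 ft/s
dp = 0.0268*(29/1.84)*0.075*15.7333^2/(2*32.174) = 0.1219 lbf/ft^2

0.1219 lbf/ft^2


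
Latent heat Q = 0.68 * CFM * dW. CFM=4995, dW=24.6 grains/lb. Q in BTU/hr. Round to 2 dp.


Q = 0.68 * 4995 * 24.6 = 83556.36 BTU/hr

83556.36 BTU/hr


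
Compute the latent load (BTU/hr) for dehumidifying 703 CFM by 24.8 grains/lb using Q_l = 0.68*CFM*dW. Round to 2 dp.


Q = 0.68 * 703 * 24.8 = 11855.39 BTU/hr

11855.39 BTU/hr


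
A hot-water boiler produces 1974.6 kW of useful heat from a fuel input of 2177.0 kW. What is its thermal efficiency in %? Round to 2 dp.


eta = (1974.6/2177.0)*100 = 90.70 %

90.70 %


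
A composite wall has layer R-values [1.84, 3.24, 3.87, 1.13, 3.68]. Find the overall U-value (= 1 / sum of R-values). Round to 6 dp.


R_total = 1.84 + 3.24 + 3.87 + 1.13 + 3.68 = 13.76
U = 1/13.76 = 0.072674

0.072674


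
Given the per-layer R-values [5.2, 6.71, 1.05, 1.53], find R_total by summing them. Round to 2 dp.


R_total = 5.2 + 6.71 + 1.05 + 1.53 = 14.49

14.49


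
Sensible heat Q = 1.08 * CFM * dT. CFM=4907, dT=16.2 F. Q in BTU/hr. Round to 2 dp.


Q = 1.08 * 4907 * 16.2 = 85852.87 BTU/hr

85852.87 BTU/hr


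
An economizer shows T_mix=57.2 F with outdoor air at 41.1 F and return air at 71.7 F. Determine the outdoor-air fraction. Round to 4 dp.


frac = (57.2 - 71.7) / (41.1 - 71.7) = 0.4739

0.4739


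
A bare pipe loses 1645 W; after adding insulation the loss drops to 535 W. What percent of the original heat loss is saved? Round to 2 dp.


Savings = ((1645-535)/1645)*100 = 67.48 %

67.48 %


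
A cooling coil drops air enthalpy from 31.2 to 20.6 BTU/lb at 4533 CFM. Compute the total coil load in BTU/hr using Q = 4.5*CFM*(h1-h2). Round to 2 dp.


Q = 4.5 * 4533 * (31.2 - 20.6) = 216224.10 BTU/hr

216224.10 BTU/hr


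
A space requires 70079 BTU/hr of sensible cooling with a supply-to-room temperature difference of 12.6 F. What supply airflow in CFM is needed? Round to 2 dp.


CFM = 70079 / (1.08 * 12.6) = 5149.84

5149.84 CFM


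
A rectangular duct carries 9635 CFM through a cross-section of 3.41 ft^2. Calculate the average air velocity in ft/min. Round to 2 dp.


V = 9635 / 3.41 = 2825.51 ft/min

2825.51 ft/min


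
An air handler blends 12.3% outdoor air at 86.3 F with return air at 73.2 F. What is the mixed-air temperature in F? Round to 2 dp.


T_mix = 73.2 + (12.3/100)*(86.3-73.2) = 74.81 F

74.81 F


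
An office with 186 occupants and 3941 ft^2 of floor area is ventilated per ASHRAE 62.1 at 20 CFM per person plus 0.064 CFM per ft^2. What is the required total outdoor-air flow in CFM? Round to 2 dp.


Total = 186*20 + 3941*0.064 = 3972.22 CFM

3972.22 CFM


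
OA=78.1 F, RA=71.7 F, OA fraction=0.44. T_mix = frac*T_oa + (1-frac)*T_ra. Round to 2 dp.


T_mix = 0.44*78.1 + 0.56*71.7 = 74.52 F

74.52 F


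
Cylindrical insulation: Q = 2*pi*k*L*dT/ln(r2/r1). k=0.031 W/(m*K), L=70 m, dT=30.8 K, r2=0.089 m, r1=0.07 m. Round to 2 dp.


Q = 2*pi*0.031*70*30.8/ln(0.089/0.07) = 1748.73 W

1748.73 W


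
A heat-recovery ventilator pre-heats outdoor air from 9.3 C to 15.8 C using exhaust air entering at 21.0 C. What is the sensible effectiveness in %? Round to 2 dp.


eff = (15.8-9.3)/(21.0-9.3)*100 = 55.56 %

55.56 %


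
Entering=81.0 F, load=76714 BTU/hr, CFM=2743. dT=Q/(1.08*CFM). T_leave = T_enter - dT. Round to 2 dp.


dT = 76714/(1.08*2743) = 25.8955
T_leave = 81.0 - 25.8955 = 55.10 F

55.10 F


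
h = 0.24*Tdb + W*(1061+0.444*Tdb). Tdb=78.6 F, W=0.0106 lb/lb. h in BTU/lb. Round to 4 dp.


h = 0.24*78.6 + 0.0106*(1061+0.444*78.6) = 30.4805 BTU/lb

30.4805 BTU/lb


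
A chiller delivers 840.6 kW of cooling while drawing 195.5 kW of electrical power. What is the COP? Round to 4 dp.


COP = 840.6 / 195.5 = 4.2997

4.2997


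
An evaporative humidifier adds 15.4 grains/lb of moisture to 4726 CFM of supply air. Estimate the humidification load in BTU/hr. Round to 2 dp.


Q = 0.68 * 4726 * 15.4 = 49490.67 BTU/hr

49490.67 BTU/hr


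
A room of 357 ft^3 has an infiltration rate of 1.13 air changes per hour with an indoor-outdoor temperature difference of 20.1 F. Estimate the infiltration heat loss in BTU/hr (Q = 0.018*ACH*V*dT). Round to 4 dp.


Q = 0.018 * 1.13 * 357 * 20.1 = 145.9537 BTU/hr

145.9537 BTU/hr


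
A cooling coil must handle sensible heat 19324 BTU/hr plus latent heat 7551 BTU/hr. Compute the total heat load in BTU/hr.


Qt = 19324 + 7551 = 26875 BTU/hr

26875 BTU/hr


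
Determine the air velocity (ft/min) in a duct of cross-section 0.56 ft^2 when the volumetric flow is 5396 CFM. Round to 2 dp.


V = 5396 / 0.56 = 9635.71 ft/min

9635.71 ft/min


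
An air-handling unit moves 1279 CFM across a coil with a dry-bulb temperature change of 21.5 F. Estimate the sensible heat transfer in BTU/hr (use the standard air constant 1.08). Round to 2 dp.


Q = 1.08 * 1279 * 21.5 = 29698.38 BTU/hr

29698.38 BTU/hr


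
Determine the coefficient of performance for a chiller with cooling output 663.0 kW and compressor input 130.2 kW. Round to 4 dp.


COP = 663.0 / 130.2 = 5.0922

5.0922


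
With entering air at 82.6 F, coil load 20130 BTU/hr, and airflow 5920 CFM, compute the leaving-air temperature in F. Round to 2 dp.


dT = 20130/(1.08*5920) = 3.1485
T_leave = 82.6 - 3.1485 = 79.45 F

79.45 F


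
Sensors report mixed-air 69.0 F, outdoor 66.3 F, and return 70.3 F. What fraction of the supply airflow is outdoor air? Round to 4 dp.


frac = (69.0 - 70.3) / (66.3 - 70.3) = 0.3250

0.3250


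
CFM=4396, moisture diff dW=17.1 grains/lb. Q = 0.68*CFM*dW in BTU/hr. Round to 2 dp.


Q = 0.68 * 4396 * 17.1 = 51116.69 BTU/hr

51116.69 BTU/hr


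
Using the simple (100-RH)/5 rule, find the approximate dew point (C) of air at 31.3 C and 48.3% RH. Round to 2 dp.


Td = 31.3 - (100-48.3)/5 = 20.96 C

20.96 C


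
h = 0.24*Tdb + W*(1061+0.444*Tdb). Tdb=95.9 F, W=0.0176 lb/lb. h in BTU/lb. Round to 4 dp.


h = 0.24*95.9 + 0.0176*(1061+0.444*95.9) = 42.4390 BTU/lb

42.4390 BTU/lb


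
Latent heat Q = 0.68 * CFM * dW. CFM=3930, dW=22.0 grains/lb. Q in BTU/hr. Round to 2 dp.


Q = 0.68 * 3930 * 22.0 = 58792.80 BTU/hr

58792.80 BTU/hr


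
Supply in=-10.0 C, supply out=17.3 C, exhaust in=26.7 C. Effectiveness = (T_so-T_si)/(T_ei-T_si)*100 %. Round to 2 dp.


eff = (17.3-(-10.0))/(26.7-(-10.0))*100 = 74.39 %

74.39 %


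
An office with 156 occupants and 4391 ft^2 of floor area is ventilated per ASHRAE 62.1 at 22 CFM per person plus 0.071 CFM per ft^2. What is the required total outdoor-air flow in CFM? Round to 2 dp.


Total = 156*22 + 4391*0.071 = 3743.76 CFM

3743.76 CFM


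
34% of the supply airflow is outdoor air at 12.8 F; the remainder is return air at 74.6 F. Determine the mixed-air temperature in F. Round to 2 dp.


T_mix = 0.34*12.8 + 0.66*74.6 = 53.59 F

53.59 F


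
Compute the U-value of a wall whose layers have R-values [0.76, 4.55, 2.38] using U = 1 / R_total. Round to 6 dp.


R_total = 0.76 + 4.55 + 2.38 = 7.69
U = 1/7.69 = 0.130039

0.130039


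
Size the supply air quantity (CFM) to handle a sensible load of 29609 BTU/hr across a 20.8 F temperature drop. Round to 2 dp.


CFM = 29609 / (1.08 * 20.8) = 1318.06

1318.06 CFM


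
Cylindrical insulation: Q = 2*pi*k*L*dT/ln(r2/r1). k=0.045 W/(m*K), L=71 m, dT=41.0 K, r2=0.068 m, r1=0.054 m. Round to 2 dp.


Q = 2*pi*0.045*71*41.0/ln(0.068/0.054) = 3570.42 W

3570.42 W


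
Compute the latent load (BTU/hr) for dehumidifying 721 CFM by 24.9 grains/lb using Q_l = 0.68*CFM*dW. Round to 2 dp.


Q = 0.68 * 721 * 24.9 = 12207.97 BTU/hr

12207.97 BTU/hr


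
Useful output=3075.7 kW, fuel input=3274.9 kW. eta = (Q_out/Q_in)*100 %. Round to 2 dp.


eta = (3075.7/3274.9)*100 = 93.92 %

93.92 %


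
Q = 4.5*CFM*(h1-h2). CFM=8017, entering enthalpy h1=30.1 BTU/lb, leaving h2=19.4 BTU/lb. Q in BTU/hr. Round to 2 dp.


Q = 4.5 * 8017 * (30.1 - 19.4) = 386018.55 BTU/hr

386018.55 BTU/hr


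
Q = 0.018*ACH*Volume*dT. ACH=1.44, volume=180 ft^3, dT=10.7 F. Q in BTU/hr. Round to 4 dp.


Q = 0.018 * 1.44 * 180 * 10.7 = 49.9219 BTU/hr

49.9219 BTU/hr


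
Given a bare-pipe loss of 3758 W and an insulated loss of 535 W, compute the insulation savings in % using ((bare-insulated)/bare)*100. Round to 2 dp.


Savings = ((3758-535)/3758)*100 = 85.76 %

85.76 %


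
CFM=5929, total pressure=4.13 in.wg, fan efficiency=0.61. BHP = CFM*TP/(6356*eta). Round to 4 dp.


BHP = 5929 * 4.13 / (6356 * 0.61) = 6.3156 hp

6.3156 hp


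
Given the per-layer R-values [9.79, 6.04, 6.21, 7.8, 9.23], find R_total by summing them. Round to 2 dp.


R_total = 9.79 + 6.04 + 6.21 + 7.8 + 9.23 = 39.07

39.07


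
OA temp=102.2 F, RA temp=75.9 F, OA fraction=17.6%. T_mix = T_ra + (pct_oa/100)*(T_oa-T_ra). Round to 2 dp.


T_mix = 75.9 + (17.6/100)*(102.2-75.9) = 80.53 F

80.53 F


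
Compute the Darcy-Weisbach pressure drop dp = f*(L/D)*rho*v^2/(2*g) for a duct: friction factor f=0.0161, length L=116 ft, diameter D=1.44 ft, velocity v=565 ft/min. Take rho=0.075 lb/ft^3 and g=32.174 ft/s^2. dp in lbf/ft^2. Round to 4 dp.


v_fps = 565/60 = 9.4167 ft/s
dp = 0.0161*(116/1.44)*0.075*9.4167^2/(2*32.174) = 0.1340 lbf/ft^2

0.1340 lbf/ft^2


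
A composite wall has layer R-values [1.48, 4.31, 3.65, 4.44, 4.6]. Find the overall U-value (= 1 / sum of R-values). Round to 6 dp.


R_total = 1.48 + 4.31 + 3.65 + 4.44 + 4.6 = 18.48
U = 1/18.48 = 0.054113

0.054113


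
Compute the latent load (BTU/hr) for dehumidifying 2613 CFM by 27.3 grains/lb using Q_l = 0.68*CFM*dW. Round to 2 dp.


Q = 0.68 * 2613 * 27.3 = 48507.73 BTU/hr

48507.73 BTU/hr


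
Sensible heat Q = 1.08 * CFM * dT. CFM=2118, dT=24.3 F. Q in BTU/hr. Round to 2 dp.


Q = 1.08 * 2118 * 24.3 = 55584.79 BTU/hr

55584.79 BTU/hr


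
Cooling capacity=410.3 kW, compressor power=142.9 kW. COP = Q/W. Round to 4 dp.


COP = 410.3 / 142.9 = 2.8712

2.8712


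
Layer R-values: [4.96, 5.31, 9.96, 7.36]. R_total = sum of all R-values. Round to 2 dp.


R_total = 4.96 + 5.31 + 9.96 + 7.36 = 27.59

27.59


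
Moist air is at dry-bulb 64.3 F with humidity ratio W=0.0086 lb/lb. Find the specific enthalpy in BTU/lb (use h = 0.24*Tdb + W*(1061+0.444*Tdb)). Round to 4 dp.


h = 0.24*64.3 + 0.0086*(1061+0.444*64.3) = 24.8021 BTU/lb

24.8021 BTU/lb


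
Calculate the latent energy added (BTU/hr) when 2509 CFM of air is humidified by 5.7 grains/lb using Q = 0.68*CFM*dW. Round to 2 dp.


Q = 0.68 * 2509 * 5.7 = 9724.88 BTU/hr

9724.88 BTU/hr


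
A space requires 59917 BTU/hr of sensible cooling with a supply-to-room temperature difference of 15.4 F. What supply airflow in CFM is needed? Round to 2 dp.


CFM = 59917 / (1.08 * 15.4) = 3602.51

3602.51 CFM


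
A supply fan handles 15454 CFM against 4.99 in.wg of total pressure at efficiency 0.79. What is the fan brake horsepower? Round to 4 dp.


BHP = 15454 * 4.99 / (6356 * 0.79) = 15.3579 hp

15.3579 hp


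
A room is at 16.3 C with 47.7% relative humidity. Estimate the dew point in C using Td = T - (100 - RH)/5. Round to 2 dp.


Td = 16.3 - (100-47.7)/5 = 5.84 C

5.84 C


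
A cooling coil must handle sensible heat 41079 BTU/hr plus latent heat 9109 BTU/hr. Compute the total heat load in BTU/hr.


Qt = 41079 + 9109 = 50188 BTU/hr

50188 BTU/hr


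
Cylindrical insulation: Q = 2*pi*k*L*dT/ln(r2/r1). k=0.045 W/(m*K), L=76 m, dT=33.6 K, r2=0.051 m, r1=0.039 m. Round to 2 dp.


Q = 2*pi*0.045*76*33.6/ln(0.051/0.039) = 2691.43 W

2691.43 W


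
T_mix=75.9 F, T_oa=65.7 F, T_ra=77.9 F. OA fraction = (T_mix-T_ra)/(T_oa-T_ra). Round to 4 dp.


frac = (75.9 - 77.9) / (65.7 - 77.9) = 0.1639

0.1639


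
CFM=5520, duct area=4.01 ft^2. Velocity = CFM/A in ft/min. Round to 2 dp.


V = 5520 / 4.01 = 1376.56 ft/min

1376.56 ft/min


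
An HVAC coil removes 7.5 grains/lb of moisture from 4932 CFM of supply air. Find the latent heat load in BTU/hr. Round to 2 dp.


Q = 0.68 * 4932 * 7.5 = 25153.20 BTU/hr

25153.20 BTU/hr


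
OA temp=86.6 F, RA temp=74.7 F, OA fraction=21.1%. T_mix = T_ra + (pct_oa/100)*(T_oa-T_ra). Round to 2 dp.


T_mix = 74.7 + (21.1/100)*(86.6-74.7) = 77.21 F

77.21 F


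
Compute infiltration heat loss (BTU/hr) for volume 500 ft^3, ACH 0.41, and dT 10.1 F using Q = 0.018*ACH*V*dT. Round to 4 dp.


Q = 0.018 * 0.41 * 500 * 10.1 = 37.2690 BTU/hr

37.2690 BTU/hr


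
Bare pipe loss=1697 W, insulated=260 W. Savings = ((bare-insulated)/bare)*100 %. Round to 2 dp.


Savings = ((1697-260)/1697)*100 = 84.68 %

84.68 %


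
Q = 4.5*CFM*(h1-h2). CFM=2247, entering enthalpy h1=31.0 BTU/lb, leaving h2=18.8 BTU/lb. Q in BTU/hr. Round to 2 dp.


Q = 4.5 * 2247 * (31.0 - 18.8) = 123360.30 BTU/hr

123360.30 BTU/hr


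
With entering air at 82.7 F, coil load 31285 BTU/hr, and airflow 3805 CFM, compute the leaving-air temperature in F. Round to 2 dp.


dT = 31285/(1.08*3805) = 7.6130
T_leave = 82.7 - 7.6130 = 75.09 F

75.09 F


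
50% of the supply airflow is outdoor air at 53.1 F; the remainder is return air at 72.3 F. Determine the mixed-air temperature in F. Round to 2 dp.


T_mix = 0.5*53.1 + 0.5*72.3 = 62.70 F

62.70 F


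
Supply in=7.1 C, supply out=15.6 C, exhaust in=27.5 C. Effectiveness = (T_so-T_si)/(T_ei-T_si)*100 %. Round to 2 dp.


eff = (15.6-7.1)/(27.5-7.1)*100 = 41.67 %

41.67 %


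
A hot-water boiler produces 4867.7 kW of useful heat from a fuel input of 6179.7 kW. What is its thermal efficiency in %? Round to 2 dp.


eta = (4867.7/6179.7)*100 = 78.77 %

78.77 %


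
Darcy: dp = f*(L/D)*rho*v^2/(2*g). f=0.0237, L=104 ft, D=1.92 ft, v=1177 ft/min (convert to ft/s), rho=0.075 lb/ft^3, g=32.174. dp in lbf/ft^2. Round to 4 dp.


v_fps = 1177/60 = 19.6167 ft/s
dp = 0.0237*(104/1.92)*0.075*19.6167^2/(2*32.174) = 0.5758 lbf/ft^2

0.5758 lbf/ft^2


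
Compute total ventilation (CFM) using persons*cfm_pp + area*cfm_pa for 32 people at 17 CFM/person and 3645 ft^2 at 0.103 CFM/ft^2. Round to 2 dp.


Total = 32*17 + 3645*0.103 = 919.44 CFM

919.44 CFM


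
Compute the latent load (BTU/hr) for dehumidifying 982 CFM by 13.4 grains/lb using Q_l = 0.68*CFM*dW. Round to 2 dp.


Q = 0.68 * 982 * 13.4 = 8947.98 BTU/hr

8947.98 BTU/hr


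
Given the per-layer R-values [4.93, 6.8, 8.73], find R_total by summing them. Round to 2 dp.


R_total = 4.93 + 6.8 + 8.73 = 20.46

20.46


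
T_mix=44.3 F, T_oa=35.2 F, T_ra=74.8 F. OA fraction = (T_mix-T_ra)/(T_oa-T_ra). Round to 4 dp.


frac = (44.3 - 74.8) / (35.2 - 74.8) = 0.7702

0.7702


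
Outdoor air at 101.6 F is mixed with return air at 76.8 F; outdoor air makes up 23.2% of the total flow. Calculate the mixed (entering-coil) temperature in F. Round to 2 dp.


T_mix = 76.8 + (23.2/100)*(101.6-76.8) = 82.55 F

82.55 F


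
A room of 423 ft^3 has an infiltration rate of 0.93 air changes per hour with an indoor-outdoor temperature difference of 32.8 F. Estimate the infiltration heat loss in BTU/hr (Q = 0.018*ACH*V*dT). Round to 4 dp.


Q = 0.018 * 0.93 * 423 * 32.8 = 232.2575 BTU/hr

232.2575 BTU/hr


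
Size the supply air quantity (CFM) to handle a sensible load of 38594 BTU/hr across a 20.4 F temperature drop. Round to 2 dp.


CFM = 38594 / (1.08 * 20.4) = 1751.72

1751.72 CFM


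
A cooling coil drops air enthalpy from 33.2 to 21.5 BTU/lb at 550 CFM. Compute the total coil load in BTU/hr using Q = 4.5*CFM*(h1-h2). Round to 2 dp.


Q = 4.5 * 550 * (33.2 - 21.5) = 28957.50 BTU/hr

28957.50 BTU/hr


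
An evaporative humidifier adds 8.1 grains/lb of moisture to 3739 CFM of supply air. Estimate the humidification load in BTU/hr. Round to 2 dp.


Q = 0.68 * 3739 * 8.1 = 20594.41 BTU/hr

20594.41 BTU/hr


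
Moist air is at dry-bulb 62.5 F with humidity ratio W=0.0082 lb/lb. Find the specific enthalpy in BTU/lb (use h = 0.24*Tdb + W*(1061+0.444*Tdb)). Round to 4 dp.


h = 0.24*62.5 + 0.0082*(1061+0.444*62.5) = 23.9278 BTU/lb

23.9278 BTU/lb


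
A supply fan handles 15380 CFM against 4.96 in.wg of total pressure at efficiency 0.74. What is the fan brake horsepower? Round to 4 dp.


BHP = 15380 * 4.96 / (6356 * 0.74) = 16.2189 hp

16.2189 hp


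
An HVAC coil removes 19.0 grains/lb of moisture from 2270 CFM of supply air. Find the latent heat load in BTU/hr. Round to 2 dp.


Q = 0.68 * 2270 * 19.0 = 29328.40 BTU/hr

29328.40 BTU/hr


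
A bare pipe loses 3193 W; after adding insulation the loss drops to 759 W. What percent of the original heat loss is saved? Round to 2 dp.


Savings = ((3193-759)/3193)*100 = 76.23 %

76.23 %


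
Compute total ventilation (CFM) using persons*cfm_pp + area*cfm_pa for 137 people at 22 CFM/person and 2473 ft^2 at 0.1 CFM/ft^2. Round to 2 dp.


Total = 137*22 + 2473*0.1 = 3261.30 CFM

3261.30 CFM


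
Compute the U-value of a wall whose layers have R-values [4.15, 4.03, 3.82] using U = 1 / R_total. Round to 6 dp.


R_total = 4.15 + 4.03 + 3.82 = 12.00
U = 1/12.00 = 0.083333

0.083333


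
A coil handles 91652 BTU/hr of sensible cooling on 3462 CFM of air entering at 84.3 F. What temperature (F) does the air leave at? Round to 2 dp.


dT = 91652/(1.08*3462) = 24.5127
T_leave = 84.3 - 24.5127 = 59.79 F

59.79 F


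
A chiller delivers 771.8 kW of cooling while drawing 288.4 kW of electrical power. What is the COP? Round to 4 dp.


COP = 771.8 / 288.4 = 2.6761

2.6761


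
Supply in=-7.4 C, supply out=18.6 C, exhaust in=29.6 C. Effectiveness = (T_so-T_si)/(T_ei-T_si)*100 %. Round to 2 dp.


eff = (18.6-(-7.4))/(29.6-(-7.4))*100 = 70.27 %

70.27 %


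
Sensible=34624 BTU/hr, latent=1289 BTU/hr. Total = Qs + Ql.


Qt = 34624 + 1289 = 35913 BTU/hr

35913 BTU/hr


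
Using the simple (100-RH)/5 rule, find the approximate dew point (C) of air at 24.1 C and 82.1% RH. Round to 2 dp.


Td = 24.1 - (100-82.1)/5 = 20.52 C

20.52 C


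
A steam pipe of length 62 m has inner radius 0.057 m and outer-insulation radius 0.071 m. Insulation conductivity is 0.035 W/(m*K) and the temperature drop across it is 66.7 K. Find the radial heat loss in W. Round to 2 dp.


Q = 2*pi*0.035*62*66.7/ln(0.071/0.057) = 4140.73 W

4140.73 W


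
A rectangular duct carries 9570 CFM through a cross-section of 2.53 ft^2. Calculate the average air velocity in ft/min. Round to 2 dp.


V = 9570 / 2.53 = 3782.61 ft/min

3782.61 ft/min


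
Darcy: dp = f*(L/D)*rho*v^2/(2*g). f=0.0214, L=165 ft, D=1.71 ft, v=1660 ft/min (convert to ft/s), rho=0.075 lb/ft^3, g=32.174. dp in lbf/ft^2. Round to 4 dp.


v_fps = 1660/60 = 27.6667 ft/s
dp = 0.0214*(165/1.71)*0.075*27.6667^2/(2*32.174) = 1.8422 lbf/ft^2

1.8422 lbf/ft^2
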